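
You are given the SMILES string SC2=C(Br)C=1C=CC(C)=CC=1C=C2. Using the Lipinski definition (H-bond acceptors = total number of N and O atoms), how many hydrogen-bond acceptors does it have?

0

N atoms: 0; O atoms: 0.
Lipinski HBA = 0 + 0 = 0.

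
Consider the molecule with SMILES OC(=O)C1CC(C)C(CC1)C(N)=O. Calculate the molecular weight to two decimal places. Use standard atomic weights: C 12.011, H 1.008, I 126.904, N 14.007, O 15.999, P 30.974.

185.22 g/mol

First, the molecular formula is C9H15NO3 (counting implicit H from valence).
  C: 9 × 12.011 = 108.099
  H: 15 × 1.008 = 15.120
  N: 1 × 14.007 = 14.007
  O: 3 × 15.999 = 47.997
Sum: 9×12.011 + 15×1.008 + 1×14.007 + 3×15.999 = 185.223 → 185.22 g/mol.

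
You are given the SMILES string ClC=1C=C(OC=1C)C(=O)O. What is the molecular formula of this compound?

C6H5ClO3

Walk through each heavy atom and fill implicit hydrogens from standard valence (C 4, N 3, O 2, S 2, halogen 1):
  atom 1: Cl (halogen, monovalent) → 0 H
  atom 2: C, bond orders sum to 4 (valence 4) → 0 H
  atom 3: C, bond orders sum to 3 (valence 4) → 1 H
  atom 4: C, bond orders sum to 4 (valence 4) → 0 H
  atom 5: O, bond orders sum to 2 (valence 2) → 0 H
  atom 6: C, bond orders sum to 4 (valence 4) → 0 H
  atom 7: C, bond orders sum to 1 (valence 4) → 3 H
  atom 8: C, bond orders sum to 4 (valence 4) → 0 H
  atom 9: O, bond orders sum to 2 (valence 2) → 0 H
  atom 10: O, bond orders sum to 1 (valence 2) → 1 H
Totals → C:6, H:5, Cl:1, O:3.
In Hill order: C6H5ClO3.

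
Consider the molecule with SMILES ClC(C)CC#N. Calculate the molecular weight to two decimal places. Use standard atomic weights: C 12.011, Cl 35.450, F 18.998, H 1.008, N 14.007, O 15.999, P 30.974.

First, the molecular formula is C4H6ClN (counting implicit H from valence).
  C: 4 × 12.011 = 48.044
  Cl: 1 × 35.450 = 35.450
  H: 6 × 1.008 = 6.048
  N: 1 × 14.007 = 14.007
Sum: 4×12.011 + 1×35.450 + 6×1.008 + 1×14.007 = 103.549 → 103.55 g/mol.

103.55 g/mol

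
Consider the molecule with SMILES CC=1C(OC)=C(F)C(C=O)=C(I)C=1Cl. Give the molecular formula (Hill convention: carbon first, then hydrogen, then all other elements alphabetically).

C9H7ClFIO2

Walk through each heavy atom and fill implicit hydrogens from standard valence (C 4, N 3, O 2, S 2, halogen 1):
  atom 1: C, bond orders sum to 1 (valence 4) → 3 H
  atom 2: C, bond orders sum to 4 (valence 4) → 0 H
  atom 3: C, bond orders sum to 4 (valence 4) → 0 H
  atom 4: O, bond orders sum to 2 (valence 2) → 0 H
  atom 5: C, bond orders sum to 1 (valence 4) → 3 H
  atom 6: C, bond orders sum to 4 (valence 4) → 0 H
  atom 7: F (halogen, monovalent) → 0 H
  atom 8: C, bond orders sum to 4 (valence 4) → 0 H
  atom 9: C, bond orders sum to 3 (valence 4) → 1 H
  atom 10: O, bond orders sum to 2 (valence 2) → 0 H
  atom 11: C, bond orders sum to 4 (valence 4) → 0 H
  atom 12: I (halogen, monovalent) → 0 H
  atom 13: C, bond orders sum to 4 (valence 4) → 0 H
  atom 14: Cl (halogen, monovalent) → 0 H
Totals → C:9, H:7, Cl:1, F:1, I:1, O:2.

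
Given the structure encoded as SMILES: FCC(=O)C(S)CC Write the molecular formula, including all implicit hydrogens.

C5H9FOS

Walk through each heavy atom and fill implicit hydrogens from standard valence (C 4, N 3, O 2, S 2, halogen 1):
  atom 1: F (halogen, monovalent) → 0 H
  atom 2: C, bond orders sum to 2 (valence 4) → 2 H
  atom 3: C, bond orders sum to 4 (valence 4) → 0 H
  atom 4: O, bond orders sum to 2 (valence 2) → 0 H
  atom 5: C, bond orders sum to 3 (valence 4) → 1 H
  atom 6: S, bond orders sum to 1 (valence 2) → 1 H
  atom 7: C, bond orders sum to 2 (valence 4) → 2 H
  atom 8: C, bond orders sum to 1 (valence 4) → 3 H
Totals → C:5, H:9, F:1, O:1, S:1.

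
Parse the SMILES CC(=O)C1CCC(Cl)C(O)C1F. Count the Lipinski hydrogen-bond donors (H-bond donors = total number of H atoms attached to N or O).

1

Donors: find every N or O and count the H atoms it carries.
  atom 3 (O): bond orders sum to 2 → 0 H
  atom 10 (O): bond orders sum to 1 → 1 H
Lipinski HBD = 1.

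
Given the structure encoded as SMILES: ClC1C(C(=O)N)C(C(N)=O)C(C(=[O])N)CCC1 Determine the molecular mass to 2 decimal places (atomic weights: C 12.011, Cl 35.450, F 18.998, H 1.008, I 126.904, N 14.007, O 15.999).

First, the molecular formula is C10H16ClN3O3 (counting implicit H from valence).
  C: 10 × 12.011 = 120.110
  Cl: 1 × 35.450 = 35.450
  H: 16 × 1.008 = 16.128
  N: 3 × 14.007 = 42.021
  O: 3 × 15.999 = 47.997
Sum: 10×12.011 + 1×35.450 + 16×1.008 + 3×14.007 + 3×15.999 = 261.706 → 261.71 g/mol.

261.71 g/mol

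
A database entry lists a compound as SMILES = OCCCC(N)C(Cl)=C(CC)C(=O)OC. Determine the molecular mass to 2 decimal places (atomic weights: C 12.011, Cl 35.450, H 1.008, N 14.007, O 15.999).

First, the molecular formula is C10H18ClNO3 (counting implicit H from valence).
  C: 10 × 12.011 = 120.110
  Cl: 1 × 35.450 = 35.450
  H: 18 × 1.008 = 18.144
  N: 1 × 14.007 = 14.007
  O: 3 × 15.999 = 47.997
Sum: 10×12.011 + 1×35.450 + 18×1.008 + 1×14.007 + 3×15.999 = 235.708 → 235.71 g/mol.

235.71 g/mol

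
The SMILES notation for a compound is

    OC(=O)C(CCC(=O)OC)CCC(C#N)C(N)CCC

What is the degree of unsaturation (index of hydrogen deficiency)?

Molecular formula: C14H24N2O4.
DoU = (2C + 2 + N − H − X) / 2, where X is the halogen count and O/S are ignored.
    = (2·14 + 2 + 2 − 24 − 0) / 2 = 8 / 2 = 4.

4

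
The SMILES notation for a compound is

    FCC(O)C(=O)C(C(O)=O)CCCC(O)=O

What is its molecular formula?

Walk through each heavy atom and fill implicit hydrogens from standard valence (C 4, N 3, O 2, S 2, halogen 1):
  atom 1: F (halogen, monovalent) → 0 H
  atom 2: C, bond orders sum to 2 (valence 4) → 2 H
  atom 3: C, bond orders sum to 3 (valence 4) → 1 H
  atom 4: O, bond orders sum to 1 (valence 2) → 1 H
  atom 5: C, bond orders sum to 4 (valence 4) → 0 H
  atom 6: O, bond orders sum to 2 (valence 2) → 0 H
  atom 7: C, bond orders sum to 3 (valence 4) → 1 H
  atom 8: C, bond orders sum to 4 (valence 4) → 0 H
  atom 9: O, bond orders sum to 1 (valence 2) → 1 H
  atom 10: O, bond orders sum to 2 (valence 2) → 0 H
  atom 11: C, bond orders sum to 2 (valence 4) → 2 H
  atom 12: C, bond orders sum to 2 (valence 4) → 2 H
  atom 13: C, bond orders sum to 2 (valence 4) → 2 H
  atom 14: C, bond orders sum to 4 (valence 4) → 0 H
  atom 15: O, bond orders sum to 1 (valence 2) → 1 H
  atom 16: O, bond orders sum to 2 (valence 2) → 0 H
Totals → C:9, H:13, F:1, O:6.
In Hill order: C9H13FO6.

C9H13FO6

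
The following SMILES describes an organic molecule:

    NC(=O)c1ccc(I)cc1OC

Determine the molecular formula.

Walk through each heavy atom and fill implicit hydrogens from standard valence (C 4, N 3, O 2, S 2, halogen 1); for lowercase aromatic atoms, an aromatic c carries 1 H when it has two neighbours and 0 H with three, and aromatic n carries 0 H:
  atom 1: N, bond orders sum to 1 (valence 3) → 2 H
  atom 2: C, bond orders sum to 4 (valence 4) → 0 H
  atom 3: O, bond orders sum to 2 (valence 2) → 0 H
  atom 4: aromatic c, 3 neighbours → 0 H
  atom 5: aromatic c, 2 neighbours → 1 H
  atom 6: aromatic c, 2 neighbours → 1 H
  atom 7: aromatic c, 3 neighbours → 0 H
  atom 8: I (halogen, monovalent) → 0 H
  atom 9: aromatic c, 2 neighbours → 1 H
  atom 10: aromatic c, 3 neighbours → 0 H
  atom 11: O, bond orders sum to 2 (valence 2) → 0 H
  atom 12: C, bond orders sum to 1 (valence 4) → 3 H
Totals → C:8, H:8, I:1, N:1, O:2.

C8H8INO2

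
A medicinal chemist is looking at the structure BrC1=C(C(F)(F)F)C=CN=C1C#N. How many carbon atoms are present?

7

Count every carbon token in the SMILES (each C, including those in ring-closure positions and inside branches).
Carbon count: 7.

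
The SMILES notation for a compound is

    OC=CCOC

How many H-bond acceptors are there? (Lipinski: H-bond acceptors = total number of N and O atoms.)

2

N atoms: 0; O atoms: 2.
Lipinski HBA = 0 + 2 = 2.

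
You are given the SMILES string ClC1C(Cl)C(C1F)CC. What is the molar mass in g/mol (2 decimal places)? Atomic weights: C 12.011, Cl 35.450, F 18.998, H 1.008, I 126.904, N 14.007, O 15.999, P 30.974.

First, the molecular formula is C6H9Cl2F (counting implicit H from valence).
  C: 6 × 12.011 = 72.066
  Cl: 2 × 35.450 = 70.900
  F: 1 × 18.998 = 18.998
  H: 9 × 1.008 = 9.072
Sum: 6×12.011 + 2×35.450 + 1×18.998 + 9×1.008 = 171.036 → 171.04 g/mol.

171.04 g/mol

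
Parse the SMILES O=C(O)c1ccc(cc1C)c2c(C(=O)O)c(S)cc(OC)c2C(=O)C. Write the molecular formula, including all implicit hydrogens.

C18H16O6S

Walk through each heavy atom and fill implicit hydrogens from standard valence (C 4, N 3, O 2, S 2, halogen 1); for lowercase aromatic atoms, an aromatic c carries 1 H when it has two neighbours and 0 H with three, and aromatic n carries 0 H:
  atom 1: O, bond orders sum to 2 (valence 2) → 0 H
  atom 2: C, bond orders sum to 4 (valence 4) → 0 H
  atom 3: O, bond orders sum to 1 (valence 2) → 1 H
  atom 4: aromatic c, 3 neighbours → 0 H
  atom 5: aromatic c, 2 neighbours → 1 H
  atom 6: aromatic c, 2 neighbours → 1 H
  atom 7: aromatic c, 3 neighbours → 0 H
  atom 8: aromatic c, 2 neighbours → 1 H
  atom 9: aromatic c, 3 neighbours → 0 H
  atom 10: C, bond orders sum to 1 (valence 4) → 3 H
  atom 11: aromatic c, 3 neighbours → 0 H
  atom 12: aromatic c, 3 neighbours → 0 H
  atom 13: C, bond orders sum to 4 (valence 4) → 0 H
  atom 14: O, bond orders sum to 2 (valence 2) → 0 H
  atom 15: O, bond orders sum to 1 (valence 2) → 1 H
  atom 16: aromatic c, 3 neighbours → 0 H
  atom 17: S, bond orders sum to 1 (valence 2) → 1 H
  atom 18: aromatic c, 2 neighbours → 1 H
  atom 19: aromatic c, 3 neighbours → 0 H
  atom 20: O, bond orders sum to 2 (valence 2) → 0 H
  atom 21: C, bond orders sum to 1 (valence 4) → 3 H
  atom 22: aromatic c, 3 neighbours → 0 H
  atom 23: C, bond orders sum to 4 (valence 4) → 0 H
  atom 24: O, bond orders sum to 2 (valence 2) → 0 H
  atom 25: C, bond orders sum to 1 (valence 4) → 3 H
Totals → C:18, H:16, O:6, S:1.
In Hill order: C18H16O6S.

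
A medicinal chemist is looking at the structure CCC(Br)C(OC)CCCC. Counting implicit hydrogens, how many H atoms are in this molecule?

Walk through each heavy atom and fill implicit hydrogens from standard valence (C 4, N 3, O 2, S 2, halogen 1):
  atom 1: C, bond orders sum to 1 (valence 4) → 3 H
  atom 2: C, bond orders sum to 2 (valence 4) → 2 H
  atom 3: C, bond orders sum to 3 (valence 4) → 1 H
  atom 4: Br (halogen, monovalent) → 0 H
  atom 5: C, bond orders sum to 3 (valence 4) → 1 H
  atom 6: O, bond orders sum to 2 (valence 2) → 0 H
  atom 7: C, bond orders sum to 1 (valence 4) → 3 H
  atom 8: C, bond orders sum to 2 (valence 4) → 2 H
  atom 9: C, bond orders sum to 2 (valence 4) → 2 H
  atom 10: C, bond orders sum to 2 (valence 4) → 2 H
  atom 11: C, bond orders sum to 1 (valence 4) → 3 H
Total hydrogens: 19.

19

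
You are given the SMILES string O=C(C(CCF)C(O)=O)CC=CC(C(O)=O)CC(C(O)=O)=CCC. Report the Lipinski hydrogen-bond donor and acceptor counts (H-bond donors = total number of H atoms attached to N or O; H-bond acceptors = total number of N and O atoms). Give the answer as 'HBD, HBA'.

3, 7

Donors: find every N or O and count the H atoms it carries.
  atom 1 (O): bond orders sum to 2 → 0 H
  atom 8 (O): bond orders sum to 1 → 1 H
  atom 9 (O): bond orders sum to 2 → 0 H
  atom 15 (O): bond orders sum to 1 → 1 H
  atom 16 (O): bond orders sum to 2 → 0 H
  atom 20 (O): bond orders sum to 1 → 1 H
  atom 21 (O): bond orders sum to 2 → 0 H
Lipinski HBD = 3.
Acceptors: N atoms = 0, O atoms = 7 → HBA = 7.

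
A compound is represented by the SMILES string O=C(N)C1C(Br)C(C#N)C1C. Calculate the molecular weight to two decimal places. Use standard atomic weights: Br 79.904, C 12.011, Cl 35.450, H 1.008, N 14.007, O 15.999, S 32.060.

217.07 g/mol

First, the molecular formula is C7H9BrN2O (counting implicit H from valence).
  Br: 1 × 79.904 = 79.904
  C: 7 × 12.011 = 84.077
  H: 9 × 1.008 = 9.072
  N: 2 × 14.007 = 28.014
  O: 1 × 15.999 = 15.999
Sum: 1×79.904 + 7×12.011 + 9×1.008 + 2×14.007 + 1×15.999 = 217.066 → 217.07 g/mol.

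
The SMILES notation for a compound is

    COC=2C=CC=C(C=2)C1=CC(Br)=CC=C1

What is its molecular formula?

Walk through each heavy atom and fill implicit hydrogens from standard valence (C 4, N 3, O 2, S 2, halogen 1):
  atom 1: C, bond orders sum to 1 (valence 4) → 3 H
  atom 2: O, bond orders sum to 2 (valence 2) → 0 H
  atom 3: C, bond orders sum to 4 (valence 4) → 0 H
  atom 4: C, bond orders sum to 3 (valence 4) → 1 H
  atom 5: C, bond orders sum to 3 (valence 4) → 1 H
  atom 6: C, bond orders sum to 3 (valence 4) → 1 H
  atom 7: C, bond orders sum to 4 (valence 4) → 0 H
  atom 8: C, bond orders sum to 3 (valence 4) → 1 H
  atom 9: C, bond orders sum to 4 (valence 4) → 0 H
  atom 10: C, bond orders sum to 3 (valence 4) → 1 H
  atom 11: C, bond orders sum to 4 (valence 4) → 0 H
  atom 12: Br (halogen, monovalent) → 0 H
  atom 13: C, bond orders sum to 3 (valence 4) → 1 H
  atom 14: C, bond orders sum to 3 (valence 4) → 1 H
  atom 15: C, bond orders sum to 3 (valence 4) → 1 H
Totals → C:13, H:11, Br:1, O:1.
In Hill order: C13H11BrO.

C13H11BrO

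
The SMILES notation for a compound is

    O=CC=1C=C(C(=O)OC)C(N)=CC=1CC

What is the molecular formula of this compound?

C11H13NO3

Walk through each heavy atom and fill implicit hydrogens from standard valence (C 4, N 3, O 2, S 2, halogen 1):
  atom 1: O, bond orders sum to 2 (valence 2) → 0 H
  atom 2: C, bond orders sum to 3 (valence 4) → 1 H
  atom 3: C, bond orders sum to 4 (valence 4) → 0 H
  atom 4: C, bond orders sum to 3 (valence 4) → 1 H
  atom 5: C, bond orders sum to 4 (valence 4) → 0 H
  atom 6: C, bond orders sum to 4 (valence 4) → 0 H
  atom 7: O, bond orders sum to 2 (valence 2) → 0 H
  atom 8: O, bond orders sum to 2 (valence 2) → 0 H
  atom 9: C, bond orders sum to 1 (valence 4) → 3 H
  atom 10: C, bond orders sum to 4 (valence 4) → 0 H
  atom 11: N, bond orders sum to 1 (valence 3) → 2 H
  atom 12: C, bond orders sum to 3 (valence 4) → 1 H
  atom 13: C, bond orders sum to 4 (valence 4) → 0 H
  atom 14: C, bond orders sum to 2 (valence 4) → 2 H
  atom 15: C, bond orders sum to 1 (valence 4) → 3 H
Totals → C:11, H:13, N:1, O:3.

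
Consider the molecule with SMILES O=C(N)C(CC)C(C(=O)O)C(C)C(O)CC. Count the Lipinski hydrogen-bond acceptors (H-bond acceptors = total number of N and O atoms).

5

N atoms: 1; O atoms: 4.
Lipinski HBA = 1 + 4 = 5.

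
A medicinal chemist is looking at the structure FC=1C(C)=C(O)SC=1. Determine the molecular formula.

Walk through each heavy atom and fill implicit hydrogens from standard valence (C 4, N 3, O 2, S 2, halogen 1):
  atom 1: F (halogen, monovalent) → 0 H
  atom 2: C, bond orders sum to 4 (valence 4) → 0 H
  atom 3: C, bond orders sum to 4 (valence 4) → 0 H
  atom 4: C, bond orders sum to 1 (valence 4) → 3 H
  atom 5: C, bond orders sum to 4 (valence 4) → 0 H
  atom 6: O, bond orders sum to 1 (valence 2) → 1 H
  atom 7: S, bond orders sum to 2 (valence 2) → 0 H
  atom 8: C, bond orders sum to 3 (valence 4) → 1 H
Totals → C:5, H:5, F:1, O:1, S:1.
In Hill order: C5H5FOS.

C5H5FOS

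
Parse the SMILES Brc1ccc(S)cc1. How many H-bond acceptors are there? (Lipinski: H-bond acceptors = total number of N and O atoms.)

0

N atoms: 0; O atoms: 0.
Lipinski HBA = 0 + 0 = 0.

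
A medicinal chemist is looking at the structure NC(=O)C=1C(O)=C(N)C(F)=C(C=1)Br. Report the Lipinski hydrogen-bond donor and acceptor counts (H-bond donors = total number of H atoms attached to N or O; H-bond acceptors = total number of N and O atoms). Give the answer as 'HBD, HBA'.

5, 4

Donors: find every N or O and count the H atoms it carries.
  atom 1 (N): bond orders sum to 1 → 2 H
  atom 3 (O): bond orders sum to 2 → 0 H
  atom 6 (O): bond orders sum to 1 → 1 H
  atom 8 (N): bond orders sum to 1 → 2 H
Lipinski HBD = 5.
Acceptors: N atoms = 2, O atoms = 2 → HBA = 4.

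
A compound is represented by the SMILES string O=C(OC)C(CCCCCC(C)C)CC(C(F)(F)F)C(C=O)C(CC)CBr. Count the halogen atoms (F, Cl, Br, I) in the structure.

4

Halogen atoms appear at heavy-atom positions 17, 18, 19, 27 (1×Br, 3×F).
Other groups present: 1 aldehyde, 1 ester.
Halogen count: 4.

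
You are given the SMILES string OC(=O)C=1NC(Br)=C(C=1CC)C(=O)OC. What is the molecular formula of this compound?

C9H10BrNO4

Walk through each heavy atom and fill implicit hydrogens from standard valence (C 4, N 3, O 2, S 2, halogen 1):
  atom 1: O, bond orders sum to 1 (valence 2) → 1 H
  atom 2: C, bond orders sum to 4 (valence 4) → 0 H
  atom 3: O, bond orders sum to 2 (valence 2) → 0 H
  atom 4: C, bond orders sum to 4 (valence 4) → 0 H
  atom 5: N, bond orders sum to 2 (valence 3) → 1 H
  atom 6: C, bond orders sum to 4 (valence 4) → 0 H
  atom 7: Br (halogen, monovalent) → 0 H
  atom 8: C, bond orders sum to 4 (valence 4) → 0 H
  atom 9: C, bond orders sum to 4 (valence 4) → 0 H
  atom 10: C, bond orders sum to 2 (valence 4) → 2 H
  atom 11: C, bond orders sum to 1 (valence 4) → 3 H
  atom 12: C, bond orders sum to 4 (valence 4) → 0 H
  atom 13: O, bond orders sum to 2 (valence 2) → 0 H
  atom 14: O, bond orders sum to 2 (valence 2) → 0 H
  atom 15: C, bond orders sum to 1 (valence 4) → 3 H
Totals → C:9, H:10, Br:1, N:1, O:4.
In Hill order: C9H10BrNO4.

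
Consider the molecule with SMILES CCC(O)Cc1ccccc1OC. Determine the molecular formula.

Walk through each heavy atom and fill implicit hydrogens from standard valence (C 4, N 3, O 2, S 2, halogen 1); for lowercase aromatic atoms, an aromatic c carries 1 H when it has two neighbours and 0 H with three, and aromatic n carries 0 H:
  atom 1: C, bond orders sum to 1 (valence 4) → 3 H
  atom 2: C, bond orders sum to 2 (valence 4) → 2 H
  atom 3: C, bond orders sum to 3 (valence 4) → 1 H
  atom 4: O, bond orders sum to 1 (valence 2) → 1 H
  atom 5: C, bond orders sum to 2 (valence 4) → 2 H
  atom 6: aromatic c, 3 neighbours → 0 H
  atom 7: aromatic c, 2 neighbours → 1 H
  atom 8: aromatic c, 2 neighbours → 1 H
  atom 9: aromatic c, 2 neighbours → 1 H
  atom 10: aromatic c, 2 neighbours → 1 H
  atom 11: aromatic c, 3 neighbours → 0 H
  atom 12: O, bond orders sum to 2 (valence 2) → 0 H
  atom 13: C, bond orders sum to 1 (valence 4) → 3 H
Totals → C:11, H:16, O:2.

C11H16O2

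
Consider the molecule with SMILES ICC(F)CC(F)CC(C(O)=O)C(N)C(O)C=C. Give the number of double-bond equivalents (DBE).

2

Molecular formula: C11H18F2INO3.
DoU = (2C + 2 + N − H − X) / 2, where X is the halogen count and O/S are ignored.
    = (2·11 + 2 + 1 − 18 − 3) / 2 = 4 / 2 = 2.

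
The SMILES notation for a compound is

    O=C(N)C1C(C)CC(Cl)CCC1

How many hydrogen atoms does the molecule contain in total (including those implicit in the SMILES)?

16

Walk through each heavy atom and fill implicit hydrogens from standard valence (C 4, N 3, O 2, S 2, halogen 1):
  atom 1: O, bond orders sum to 2 (valence 2) → 0 H
  atom 2: C, bond orders sum to 4 (valence 4) → 0 H
  atom 3: N, bond orders sum to 1 (valence 3) → 2 H
  atom 4: C, bond orders sum to 3 (valence 4) → 1 H
  atom 5: C, bond orders sum to 3 (valence 4) → 1 H
  atom 6: C, bond orders sum to 1 (valence 4) → 3 H
  atom 7: C, bond orders sum to 2 (valence 4) → 2 H
  atom 8: C, bond orders sum to 3 (valence 4) → 1 H
  atom 9: Cl (halogen, monovalent) → 0 H
  atom 10: C, bond orders sum to 2 (valence 4) → 2 H
  atom 11: C, bond orders sum to 2 (valence 4) → 2 H
  atom 12: C, bond orders sum to 2 (valence 4) → 2 H
Total hydrogens: 16.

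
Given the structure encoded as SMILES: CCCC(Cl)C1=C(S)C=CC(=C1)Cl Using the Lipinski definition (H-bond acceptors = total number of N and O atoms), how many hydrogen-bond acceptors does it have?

0

N atoms: 0; O atoms: 0.
Lipinski HBA = 0 + 0 = 0.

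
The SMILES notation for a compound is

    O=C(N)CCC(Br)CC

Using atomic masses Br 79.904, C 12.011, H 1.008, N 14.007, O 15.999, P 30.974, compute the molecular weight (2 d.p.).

194.07 g/mol

First, the molecular formula is C6H12BrNO (counting implicit H from valence).
  Br: 1 × 79.904 = 79.904
  C: 6 × 12.011 = 72.066
  H: 12 × 1.008 = 12.096
  N: 1 × 14.007 = 14.007
  O: 1 × 15.999 = 15.999
Sum: 1×79.904 + 6×12.011 + 12×1.008 + 1×14.007 + 1×15.999 = 194.072 → 194.07 g/mol.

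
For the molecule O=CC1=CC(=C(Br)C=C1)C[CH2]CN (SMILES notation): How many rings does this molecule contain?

In SMILES, each pair of matching ring-closure digits denotes one ring-closing bond; the number of such bonds equals the number of independent rings.
Ring-closure bonds here: 1.

1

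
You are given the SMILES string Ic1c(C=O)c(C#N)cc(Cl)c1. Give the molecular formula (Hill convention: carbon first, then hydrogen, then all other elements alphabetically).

C8H3ClINO

Walk through each heavy atom and fill implicit hydrogens from standard valence (C 4, N 3, O 2, S 2, halogen 1); for lowercase aromatic atoms, an aromatic c carries 1 H when it has two neighbours and 0 H with three, and aromatic n carries 0 H:
  atom 1: I (halogen, monovalent) → 0 H
  atom 2: aromatic c, 3 neighbours → 0 H
  atom 3: aromatic c, 3 neighbours → 0 H
  atom 4: C, bond orders sum to 3 (valence 4) → 1 H
  atom 5: O, bond orders sum to 2 (valence 2) → 0 H
  atom 6: aromatic c, 3 neighbours → 0 H
  atom 7: C, bond orders sum to 4 (valence 4) → 0 H
  atom 8: N, bond orders sum to 3 (valence 3) → 0 H
  atom 9: aromatic c, 2 neighbours → 1 H
  atom 10: aromatic c, 3 neighbours → 0 H
  atom 11: Cl (halogen, monovalent) → 0 H
  atom 12: aromatic c, 2 neighbours → 1 H
Totals → C:8, H:3, Cl:1, I:1, N:1, O:1.
In Hill order: C8H3ClINO.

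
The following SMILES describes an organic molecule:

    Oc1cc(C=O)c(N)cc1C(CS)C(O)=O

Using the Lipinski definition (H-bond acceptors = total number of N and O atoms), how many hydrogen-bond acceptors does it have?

N atoms: 1; O atoms: 4.
Lipinski HBA = 1 + 4 = 5.

5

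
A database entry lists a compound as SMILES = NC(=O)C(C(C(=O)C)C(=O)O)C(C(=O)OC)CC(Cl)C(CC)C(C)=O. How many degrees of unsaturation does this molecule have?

5

Molecular formula: C16H24ClNO7.
DoU = (2C + 2 + N − H − X) / 2, where X is the halogen count and O/S are ignored.
    = (2·16 + 2 + 1 − 24 − 1) / 2 = 10 / 2 = 5.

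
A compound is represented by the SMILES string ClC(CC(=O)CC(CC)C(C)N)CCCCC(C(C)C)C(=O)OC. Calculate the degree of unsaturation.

Molecular formula: C19H36ClNO3.
DoU = (2C + 2 + N − H − X) / 2, where X is the halogen count and O/S are ignored.
    = (2·19 + 2 + 1 − 36 − 1) / 2 = 4 / 2 = 2.

2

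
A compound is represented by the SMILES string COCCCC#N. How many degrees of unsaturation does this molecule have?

Degree of unsaturation = (number of rings) + (number of π bonds).
Ring closures in the SMILES: 0.
π bonds: 1 triple bond (each 2 DoU) → 2 DoU from unsaturation.
Total DoU = 0 + 2 = 2.

2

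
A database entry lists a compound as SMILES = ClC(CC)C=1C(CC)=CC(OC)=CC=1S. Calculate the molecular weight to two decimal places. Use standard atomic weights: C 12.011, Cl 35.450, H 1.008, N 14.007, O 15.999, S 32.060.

First, the molecular formula is C12H17ClOS (counting implicit H from valence).
  C: 12 × 12.011 = 144.132
  Cl: 1 × 35.450 = 35.450
  H: 17 × 1.008 = 17.136
  O: 1 × 15.999 = 15.999
  S: 1 × 32.060 = 32.060
Sum: 12×12.011 + 1×35.450 + 17×1.008 + 1×15.999 + 1×32.060 = 244.777 → 244.78 g/mol.

244.78 g/mol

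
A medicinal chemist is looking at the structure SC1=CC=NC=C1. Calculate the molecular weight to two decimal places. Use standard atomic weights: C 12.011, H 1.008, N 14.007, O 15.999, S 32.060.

First, the molecular formula is C5H5NS (counting implicit H from valence).
  C: 5 × 12.011 = 60.055
  H: 5 × 1.008 = 5.040
  N: 1 × 14.007 = 14.007
  S: 1 × 32.060 = 32.060
Sum: 5×12.011 + 5×1.008 + 1×14.007 + 1×32.060 = 111.162 → 111.16 g/mol.

111.16 g/mol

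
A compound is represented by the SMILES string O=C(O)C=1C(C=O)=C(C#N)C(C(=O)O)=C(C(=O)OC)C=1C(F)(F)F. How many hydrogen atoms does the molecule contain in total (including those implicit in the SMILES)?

Walk through each heavy atom and fill implicit hydrogens from standard valence (C 4, N 3, O 2, S 2, halogen 1):
  atom 1: O, bond orders sum to 2 (valence 2) → 0 H
  atom 2: C, bond orders sum to 4 (valence 4) → 0 H
  atom 3: O, bond orders sum to 1 (valence 2) → 1 H
  atom 4: C, bond orders sum to 4 (valence 4) → 0 H
  atom 5: C, bond orders sum to 4 (valence 4) → 0 H
  atom 6: C, bond orders sum to 3 (valence 4) → 1 H
  atom 7: O, bond orders sum to 2 (valence 2) → 0 H
  atom 8: C, bond orders sum to 4 (valence 4) → 0 H
  atom 9: C, bond orders sum to 4 (valence 4) → 0 H
  atom 10: N, bond orders sum to 3 (valence 3) → 0 H
  atom 11: C, bond orders sum to 4 (valence 4) → 0 H
  atom 12: C, bond orders sum to 4 (valence 4) → 0 H
  atom 13: O, bond orders sum to 2 (valence 2) → 0 H
  atom 14: O, bond orders sum to 1 (valence 2) → 1 H
  atom 15: C, bond orders sum to 4 (valence 4) → 0 H
  atom 16: C, bond orders sum to 4 (valence 4) → 0 H
  atom 17: O, bond orders sum to 2 (valence 2) → 0 H
  atom 18: O, bond orders sum to 2 (valence 2) → 0 H
  atom 19: C, bond orders sum to 1 (valence 4) → 3 H
  atom 20: C, bond orders sum to 4 (valence 4) → 0 H
  atom 21: C, bond orders sum to 4 (valence 4) → 0 H
  atom 22: F (halogen, monovalent) → 0 H
  atom 23: F (halogen, monovalent) → 0 H
  atom 24: F (halogen, monovalent) → 0 H
Total hydrogens: 6.

6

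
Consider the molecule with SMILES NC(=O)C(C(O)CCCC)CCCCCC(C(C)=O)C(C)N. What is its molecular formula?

C17H34N2O3

Walk through each heavy atom and fill implicit hydrogens from standard valence (C 4, N 3, O 2, S 2, halogen 1):
  atom 1: N, bond orders sum to 1 (valence 3) → 2 H
  atom 2: C, bond orders sum to 4 (valence 4) → 0 H
  atom 3: O, bond orders sum to 2 (valence 2) → 0 H
  atom 4: C, bond orders sum to 3 (valence 4) → 1 H
  atom 5: C, bond orders sum to 3 (valence 4) → 1 H
  atom 6: O, bond orders sum to 1 (valence 2) → 1 H
  atom 7: C, bond orders sum to 2 (valence 4) → 2 H
  atom 8: C, bond orders sum to 2 (valence 4) → 2 H
  atom 9: C, bond orders sum to 2 (valence 4) → 2 H
  atom 10: C, bond orders sum to 1 (valence 4) → 3 H
  atom 11: C, bond orders sum to 2 (valence 4) → 2 H
  atom 12: C, bond orders sum to 2 (valence 4) → 2 H
  atom 13: C, bond orders sum to 2 (valence 4) → 2 H
  atom 14: C, bond orders sum to 2 (valence 4) → 2 H
  atom 15: C, bond orders sum to 2 (valence 4) → 2 H
  atom 16: C, bond orders sum to 3 (valence 4) → 1 H
  atom 17: C, bond orders sum to 4 (valence 4) → 0 H
  atom 18: C, bond orders sum to 1 (valence 4) → 3 H
  atom 19: O, bond orders sum to 2 (valence 2) → 0 H
  atom 20: C, bond orders sum to 3 (valence 4) → 1 H
  atom 21: C, bond orders sum to 1 (valence 4) → 3 H
  atom 22: N, bond orders sum to 1 (valence 3) → 2 H
Totals → C:17, H:34, N:2, O:3.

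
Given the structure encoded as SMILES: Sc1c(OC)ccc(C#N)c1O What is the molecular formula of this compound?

Walk through each heavy atom and fill implicit hydrogens from standard valence (C 4, N 3, O 2, S 2, halogen 1); for lowercase aromatic atoms, an aromatic c carries 1 H when it has two neighbours and 0 H with three, and aromatic n carries 0 H:
  atom 1: S, bond orders sum to 1 (valence 2) → 1 H
  atom 2: aromatic c, 3 neighbours → 0 H
  atom 3: aromatic c, 3 neighbours → 0 H
  atom 4: O, bond orders sum to 2 (valence 2) → 0 H
  atom 5: C, bond orders sum to 1 (valence 4) → 3 H
  atom 6: aromatic c, 2 neighbours → 1 H
  atom 7: aromatic c, 2 neighbours → 1 H
  atom 8: aromatic c, 3 neighbours → 0 H
  atom 9: C, bond orders sum to 4 (valence 4) → 0 H
  atom 10: N, bond orders sum to 3 (valence 3) → 0 H
  atom 11: aromatic c, 3 neighbours → 0 H
  atom 12: O, bond orders sum to 1 (valence 2) → 1 H
Totals → C:8, H:7, N:1, O:2, S:1.
In Hill order: C8H7NO2S.

C8H7NO2S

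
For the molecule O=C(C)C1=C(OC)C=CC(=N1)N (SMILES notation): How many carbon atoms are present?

8

Count every carbon token in the SMILES (each C, including those in ring-closure positions and inside branches).
Carbon count: 8.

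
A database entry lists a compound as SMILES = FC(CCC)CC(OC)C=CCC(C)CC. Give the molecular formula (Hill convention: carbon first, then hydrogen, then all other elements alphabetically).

C14H27FO

Walk through each heavy atom and fill implicit hydrogens from standard valence (C 4, N 3, O 2, S 2, halogen 1):
  atom 1: F (halogen, monovalent) → 0 H
  atom 2: C, bond orders sum to 3 (valence 4) → 1 H
  atom 3: C, bond orders sum to 2 (valence 4) → 2 H
  atom 4: C, bond orders sum to 2 (valence 4) → 2 H
  atom 5: C, bond orders sum to 1 (valence 4) → 3 H
  atom 6: C, bond orders sum to 2 (valence 4) → 2 H
  atom 7: C, bond orders sum to 3 (valence 4) → 1 H
  atom 8: O, bond orders sum to 2 (valence 2) → 0 H
  atom 9: C, bond orders sum to 1 (valence 4) → 3 H
  atom 10: C, bond orders sum to 3 (valence 4) → 1 H
  atom 11: C, bond orders sum to 3 (valence 4) → 1 H
  atom 12: C, bond orders sum to 2 (valence 4) → 2 H
  atom 13: C, bond orders sum to 3 (valence 4) → 1 H
  atom 14: C, bond orders sum to 1 (valence 4) → 3 H
  atom 15: C, bond orders sum to 2 (valence 4) → 2 H
  atom 16: C, bond orders sum to 1 (valence 4) → 3 H
Totals → C:14, H:27, F:1, O:1.
In Hill order: C14H27FO.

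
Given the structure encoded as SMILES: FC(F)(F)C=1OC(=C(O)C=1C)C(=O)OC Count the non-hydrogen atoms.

15

Every atom symbol written in the SMILES (organic subset) is one heavy atom; implicit H are not written.
Heavy atoms by element → C:8, F:3, O:4.
Total: 15.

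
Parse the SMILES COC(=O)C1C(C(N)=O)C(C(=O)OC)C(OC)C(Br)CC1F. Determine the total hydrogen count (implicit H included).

Walk through each heavy atom and fill implicit hydrogens from standard valence (C 4, N 3, O 2, S 2, halogen 1):
  atom 1: C, bond orders sum to 1 (valence 4) → 3 H
  atom 2: O, bond orders sum to 2 (valence 2) → 0 H
  atom 3: C, bond orders sum to 4 (valence 4) → 0 H
  atom 4: O, bond orders sum to 2 (valence 2) → 0 H
  atom 5: C, bond orders sum to 3 (valence 4) → 1 H
  atom 6: C, bond orders sum to 3 (valence 4) → 1 H
  atom 7: C, bond orders sum to 4 (valence 4) → 0 H
  atom 8: N, bond orders sum to 1 (valence 3) → 2 H
  atom 9: O, bond orders sum to 2 (valence 2) → 0 H
  atom 10: C, bond orders sum to 3 (valence 4) → 1 H
  atom 11: C, bond orders sum to 4 (valence 4) → 0 H
  atom 12: O, bond orders sum to 2 (valence 2) → 0 H
  atom 13: O, bond orders sum to 2 (valence 2) → 0 H
  atom 14: C, bond orders sum to 1 (valence 4) → 3 H
  atom 15: C, bond orders sum to 3 (valence 4) → 1 H
  atom 16: O, bond orders sum to 2 (valence 2) → 0 H
  atom 17: C, bond orders sum to 1 (valence 4) → 3 H
  atom 18: C, bond orders sum to 3 (valence 4) → 1 H
  atom 19: Br (halogen, monovalent) → 0 H
  atom 20: C, bond orders sum to 2 (valence 4) → 2 H
  atom 21: C, bond orders sum to 3 (valence 4) → 1 H
  atom 22: F (halogen, monovalent) → 0 H
Total hydrogens: 19.

19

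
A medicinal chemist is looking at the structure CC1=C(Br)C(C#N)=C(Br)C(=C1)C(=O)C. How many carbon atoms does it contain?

Count every carbon token in the SMILES (each C, including those in ring-closure positions and inside branches).
Carbon count: 10.

10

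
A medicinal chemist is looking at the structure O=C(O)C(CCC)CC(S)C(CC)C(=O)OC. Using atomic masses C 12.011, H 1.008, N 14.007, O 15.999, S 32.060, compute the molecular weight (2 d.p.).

First, the molecular formula is C12H22O4S (counting implicit H from valence).
  C: 12 × 12.011 = 144.132
  H: 22 × 1.008 = 22.176
  O: 4 × 15.999 = 63.996
  S: 1 × 32.060 = 32.060
Sum: 12×12.011 + 22×1.008 + 4×15.999 + 1×32.060 = 262.364 → 262.36 g/mol.

262.36 g/mol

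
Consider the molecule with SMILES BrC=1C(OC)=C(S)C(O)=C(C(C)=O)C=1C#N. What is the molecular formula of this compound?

Walk through each heavy atom and fill implicit hydrogens from standard valence (C 4, N 3, O 2, S 2, halogen 1):
  atom 1: Br (halogen, monovalent) → 0 H
  atom 2: C, bond orders sum to 4 (valence 4) → 0 H
  atom 3: C, bond orders sum to 4 (valence 4) → 0 H
  atom 4: O, bond orders sum to 2 (valence 2) → 0 H
  atom 5: C, bond orders sum to 1 (valence 4) → 3 H
  atom 6: C, bond orders sum to 4 (valence 4) → 0 H
  atom 7: S, bond orders sum to 1 (valence 2) → 1 H
  atom 8: C, bond orders sum to 4 (valence 4) → 0 H
  atom 9: O, bond orders sum to 1 (valence 2) → 1 H
  atom 10: C, bond orders sum to 4 (valence 4) → 0 H
  atom 11: C, bond orders sum to 4 (valence 4) → 0 H
  atom 12: C, bond orders sum to 1 (valence 4) → 3 H
  atom 13: O, bond orders sum to 2 (valence 2) → 0 H
  atom 14: C, bond orders sum to 4 (valence 4) → 0 H
  atom 15: C, bond orders sum to 4 (valence 4) → 0 H
  atom 16: N, bond orders sum to 3 (valence 3) → 0 H
Totals → C:10, H:8, Br:1, N:1, O:3, S:1.
In Hill order: C10H8BrNO3S.

C10H8BrNO3S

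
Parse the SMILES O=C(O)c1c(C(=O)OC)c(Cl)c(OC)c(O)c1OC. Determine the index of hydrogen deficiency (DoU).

Molecular formula: C11H11ClO7.
DoU = (2C + 2 + N − H − X) / 2, where X is the halogen count and O/S are ignored.
    = (2·11 + 2 + 0 − 11 − 1) / 2 = 12 / 2 = 6.

6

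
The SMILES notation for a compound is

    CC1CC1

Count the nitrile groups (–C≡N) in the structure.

Scan the SMILES for the nitrile motif — none present.

0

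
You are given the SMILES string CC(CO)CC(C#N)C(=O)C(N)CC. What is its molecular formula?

Walk through each heavy atom and fill implicit hydrogens from standard valence (C 4, N 3, O 2, S 2, halogen 1):
  atom 1: C, bond orders sum to 1 (valence 4) → 3 H
  atom 2: C, bond orders sum to 3 (valence 4) → 1 H
  atom 3: C, bond orders sum to 2 (valence 4) → 2 H
  atom 4: O, bond orders sum to 1 (valence 2) → 1 H
  atom 5: C, bond orders sum to 2 (valence 4) → 2 H
  atom 6: C, bond orders sum to 3 (valence 4) → 1 H
  atom 7: C, bond orders sum to 4 (valence 4) → 0 H
  atom 8: N, bond orders sum to 3 (valence 3) → 0 H
  atom 9: C, bond orders sum to 4 (valence 4) → 0 H
  atom 10: O, bond orders sum to 2 (valence 2) → 0 H
  atom 11: C, bond orders sum to 3 (valence 4) → 1 H
  atom 12: N, bond orders sum to 1 (valence 3) → 2 H
  atom 13: C, bond orders sum to 2 (valence 4) → 2 H
  atom 14: C, bond orders sum to 1 (valence 4) → 3 H
Totals → C:10, H:18, N:2, O:2.
In Hill order: C10H18N2O2.

C10H18N2O2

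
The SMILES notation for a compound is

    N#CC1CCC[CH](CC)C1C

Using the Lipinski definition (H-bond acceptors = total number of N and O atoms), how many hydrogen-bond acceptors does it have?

N atoms: 1; O atoms: 0.
Lipinski HBA = 1 + 0 = 1.

1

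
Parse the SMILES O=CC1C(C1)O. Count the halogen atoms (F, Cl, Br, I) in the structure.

Scan the SMILES for the halogen motif — none present.
Groups that are present: 1 aldehyde, 1 hydroxyl.

0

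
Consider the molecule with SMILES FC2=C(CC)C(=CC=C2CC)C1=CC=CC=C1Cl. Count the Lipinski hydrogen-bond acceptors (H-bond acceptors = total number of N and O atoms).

0

N atoms: 0; O atoms: 0.
Lipinski HBA = 0 + 0 = 0.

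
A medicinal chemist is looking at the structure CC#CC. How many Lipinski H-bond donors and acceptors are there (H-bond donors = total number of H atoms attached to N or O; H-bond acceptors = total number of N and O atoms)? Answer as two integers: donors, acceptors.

0, 0

Donors: find every N or O and count the H atoms it carries.
  (no N or O atoms present)
Lipinski HBD = 0.
Acceptors: N atoms = 0, O atoms = 0 → HBA = 0.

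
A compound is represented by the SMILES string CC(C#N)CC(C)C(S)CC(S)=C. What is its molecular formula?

Walk through each heavy atom and fill implicit hydrogens from standard valence (C 4, N 3, O 2, S 2, halogen 1):
  atom 1: C, bond orders sum to 1 (valence 4) → 3 H
  atom 2: C, bond orders sum to 3 (valence 4) → 1 H
  atom 3: C, bond orders sum to 4 (valence 4) → 0 H
  atom 4: N, bond orders sum to 3 (valence 3) → 0 H
  atom 5: C, bond orders sum to 2 (valence 4) → 2 H
  atom 6: C, bond orders sum to 3 (valence 4) → 1 H
  atom 7: C, bond orders sum to 1 (valence 4) → 3 H
  atom 8: C, bond orders sum to 3 (valence 4) → 1 H
  atom 9: S, bond orders sum to 1 (valence 2) → 1 H
  atom 10: C, bond orders sum to 2 (valence 4) → 2 H
  atom 11: C, bond orders sum to 4 (valence 4) → 0 H
  atom 12: S, bond orders sum to 1 (valence 2) → 1 H
  atom 13: C, bond orders sum to 2 (valence 4) → 2 H
Totals → C:10, H:17, N:1, S:2.

C10H17NS2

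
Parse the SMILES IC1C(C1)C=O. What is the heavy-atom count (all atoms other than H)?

Every atom symbol written in the SMILES (organic subset) is one heavy atom; implicit H are not written.
Heavy atoms by element → C:4, I:1, O:1.
Total: 6.

6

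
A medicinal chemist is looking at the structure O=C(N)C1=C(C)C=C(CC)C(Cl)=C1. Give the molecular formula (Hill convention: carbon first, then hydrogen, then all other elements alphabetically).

Walk through each heavy atom and fill implicit hydrogens from standard valence (C 4, N 3, O 2, S 2, halogen 1):
  atom 1: O, bond orders sum to 2 (valence 2) → 0 H
  atom 2: C, bond orders sum to 4 (valence 4) → 0 H
  atom 3: N, bond orders sum to 1 (valence 3) → 2 H
  atom 4: C, bond orders sum to 4 (valence 4) → 0 H
  atom 5: C, bond orders sum to 4 (valence 4) → 0 H
  atom 6: C, bond orders sum to 1 (valence 4) → 3 H
  atom 7: C, bond orders sum to 3 (valence 4) → 1 H
  atom 8: C, bond orders sum to 4 (valence 4) → 0 H
  atom 9: C, bond orders sum to 2 (valence 4) → 2 H
  atom 10: C, bond orders sum to 1 (valence 4) → 3 H
  atom 11: C, bond orders sum to 4 (valence 4) → 0 H
  atom 12: Cl (halogen, monovalent) → 0 H
  atom 13: C, bond orders sum to 3 (valence 4) → 1 H
Totals → C:10, H:12, Cl:1, N:1, O:1.

C10H12ClNO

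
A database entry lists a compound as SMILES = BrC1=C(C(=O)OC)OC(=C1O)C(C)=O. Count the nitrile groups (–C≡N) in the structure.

Scan the SMILES for the nitrile motif — none present.
Groups that are present: 1 ester, 1 hydroxyl, 1 ketone.

0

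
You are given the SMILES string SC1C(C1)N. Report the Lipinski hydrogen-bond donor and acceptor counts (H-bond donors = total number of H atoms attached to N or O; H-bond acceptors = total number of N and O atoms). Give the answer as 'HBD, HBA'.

Donors: find every N or O and count the H atoms it carries.
  atom 5 (N): bond orders sum to 1 → 2 H
Lipinski HBD = 2.
Acceptors: N atoms = 1, O atoms = 0 → HBA = 1.

2, 1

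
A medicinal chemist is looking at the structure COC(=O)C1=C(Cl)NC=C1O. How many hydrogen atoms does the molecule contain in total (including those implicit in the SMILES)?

6

Walk through each heavy atom and fill implicit hydrogens from standard valence (C 4, N 3, O 2, S 2, halogen 1):
  atom 1: C, bond orders sum to 1 (valence 4) → 3 H
  atom 2: O, bond orders sum to 2 (valence 2) → 0 H
  atom 3: C, bond orders sum to 4 (valence 4) → 0 H
  atom 4: O, bond orders sum to 2 (valence 2) → 0 H
  atom 5: C, bond orders sum to 4 (valence 4) → 0 H
  atom 6: C, bond orders sum to 4 (valence 4) → 0 H
  atom 7: Cl (halogen, monovalent) → 0 H
  atom 8: N, bond orders sum to 2 (valence 3) → 1 H
  atom 9: C, bond orders sum to 3 (valence 4) → 1 H
  atom 10: C, bond orders sum to 4 (valence 4) → 0 H
  atom 11: O, bond orders sum to 1 (valence 2) → 1 H
Total hydrogens: 6.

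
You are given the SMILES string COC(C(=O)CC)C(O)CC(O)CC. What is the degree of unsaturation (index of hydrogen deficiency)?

1

Degree of unsaturation = (number of rings) + (number of π bonds).
Ring closures in the SMILES: 0.
π bonds: 1 double bond (each 1 DoU) → 1 DoU from unsaturation.
Total DoU = 0 + 1 = 1.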